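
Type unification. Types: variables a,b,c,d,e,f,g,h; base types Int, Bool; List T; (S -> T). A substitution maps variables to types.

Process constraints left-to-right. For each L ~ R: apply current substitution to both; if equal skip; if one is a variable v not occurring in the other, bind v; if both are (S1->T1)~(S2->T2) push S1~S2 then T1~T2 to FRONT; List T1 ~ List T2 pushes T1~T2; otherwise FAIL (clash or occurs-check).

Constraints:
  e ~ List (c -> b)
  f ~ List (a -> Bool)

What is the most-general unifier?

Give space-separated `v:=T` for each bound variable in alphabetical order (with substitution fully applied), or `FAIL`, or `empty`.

Answer: e:=List (c -> b) f:=List (a -> Bool)

Derivation:
step 1: unify e ~ List (c -> b)  [subst: {-} | 1 pending]
  bind e := List (c -> b)
step 2: unify f ~ List (a -> Bool)  [subst: {e:=List (c -> b)} | 0 pending]
  bind f := List (a -> Bool)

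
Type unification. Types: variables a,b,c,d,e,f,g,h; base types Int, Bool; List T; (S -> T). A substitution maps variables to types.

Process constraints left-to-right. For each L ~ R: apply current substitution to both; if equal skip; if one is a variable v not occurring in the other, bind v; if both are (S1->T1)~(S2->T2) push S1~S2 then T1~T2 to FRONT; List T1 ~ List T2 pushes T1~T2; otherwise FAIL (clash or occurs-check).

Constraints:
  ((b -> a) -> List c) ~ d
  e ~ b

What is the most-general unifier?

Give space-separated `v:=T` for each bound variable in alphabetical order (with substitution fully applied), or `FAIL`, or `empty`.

Answer: d:=((b -> a) -> List c) e:=b

Derivation:
step 1: unify ((b -> a) -> List c) ~ d  [subst: {-} | 1 pending]
  bind d := ((b -> a) -> List c)
step 2: unify e ~ b  [subst: {d:=((b -> a) -> List c)} | 0 pending]
  bind e := b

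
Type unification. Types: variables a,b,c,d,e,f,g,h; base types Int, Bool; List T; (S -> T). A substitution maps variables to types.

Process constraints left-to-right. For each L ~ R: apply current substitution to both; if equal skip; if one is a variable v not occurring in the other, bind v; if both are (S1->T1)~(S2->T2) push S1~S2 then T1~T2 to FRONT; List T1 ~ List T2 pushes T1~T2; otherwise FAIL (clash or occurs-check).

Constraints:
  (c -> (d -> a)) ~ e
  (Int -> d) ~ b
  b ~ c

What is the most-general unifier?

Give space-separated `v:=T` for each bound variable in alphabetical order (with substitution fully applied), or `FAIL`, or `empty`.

Answer: b:=(Int -> d) c:=(Int -> d) e:=((Int -> d) -> (d -> a))

Derivation:
step 1: unify (c -> (d -> a)) ~ e  [subst: {-} | 2 pending]
  bind e := (c -> (d -> a))
step 2: unify (Int -> d) ~ b  [subst: {e:=(c -> (d -> a))} | 1 pending]
  bind b := (Int -> d)
step 3: unify (Int -> d) ~ c  [subst: {e:=(c -> (d -> a)), b:=(Int -> d)} | 0 pending]
  bind c := (Int -> d)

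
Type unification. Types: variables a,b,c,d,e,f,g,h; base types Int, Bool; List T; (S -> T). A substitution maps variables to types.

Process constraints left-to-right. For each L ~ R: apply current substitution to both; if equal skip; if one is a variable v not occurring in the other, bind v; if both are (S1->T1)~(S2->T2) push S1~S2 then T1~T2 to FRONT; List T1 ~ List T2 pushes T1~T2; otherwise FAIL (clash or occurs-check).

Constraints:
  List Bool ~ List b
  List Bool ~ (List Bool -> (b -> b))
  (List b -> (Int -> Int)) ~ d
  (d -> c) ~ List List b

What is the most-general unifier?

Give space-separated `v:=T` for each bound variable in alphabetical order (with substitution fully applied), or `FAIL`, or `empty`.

Answer: FAIL

Derivation:
step 1: unify List Bool ~ List b  [subst: {-} | 3 pending]
  -> decompose List: push Bool~b
step 2: unify Bool ~ b  [subst: {-} | 3 pending]
  bind b := Bool
step 3: unify List Bool ~ (List Bool -> (Bool -> Bool))  [subst: {b:=Bool} | 2 pending]
  clash: List Bool vs (List Bool -> (Bool -> Bool))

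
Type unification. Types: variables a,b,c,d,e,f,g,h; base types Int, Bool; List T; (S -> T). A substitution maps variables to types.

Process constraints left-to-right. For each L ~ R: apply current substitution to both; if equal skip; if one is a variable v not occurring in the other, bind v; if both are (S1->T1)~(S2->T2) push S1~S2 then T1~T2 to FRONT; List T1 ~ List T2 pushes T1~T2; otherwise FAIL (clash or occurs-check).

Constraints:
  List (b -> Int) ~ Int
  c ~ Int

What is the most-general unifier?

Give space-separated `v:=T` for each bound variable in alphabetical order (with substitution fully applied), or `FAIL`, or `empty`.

Answer: FAIL

Derivation:
step 1: unify List (b -> Int) ~ Int  [subst: {-} | 1 pending]
  clash: List (b -> Int) vs Int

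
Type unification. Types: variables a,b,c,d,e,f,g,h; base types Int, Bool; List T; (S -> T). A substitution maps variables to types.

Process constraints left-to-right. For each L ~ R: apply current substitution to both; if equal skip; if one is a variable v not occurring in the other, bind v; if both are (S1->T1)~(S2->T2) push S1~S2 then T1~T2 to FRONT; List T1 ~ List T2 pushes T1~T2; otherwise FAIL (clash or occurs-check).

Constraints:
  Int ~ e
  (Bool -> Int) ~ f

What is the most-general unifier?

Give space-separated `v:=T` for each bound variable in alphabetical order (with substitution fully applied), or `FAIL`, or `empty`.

Answer: e:=Int f:=(Bool -> Int)

Derivation:
step 1: unify Int ~ e  [subst: {-} | 1 pending]
  bind e := Int
step 2: unify (Bool -> Int) ~ f  [subst: {e:=Int} | 0 pending]
  bind f := (Bool -> Int)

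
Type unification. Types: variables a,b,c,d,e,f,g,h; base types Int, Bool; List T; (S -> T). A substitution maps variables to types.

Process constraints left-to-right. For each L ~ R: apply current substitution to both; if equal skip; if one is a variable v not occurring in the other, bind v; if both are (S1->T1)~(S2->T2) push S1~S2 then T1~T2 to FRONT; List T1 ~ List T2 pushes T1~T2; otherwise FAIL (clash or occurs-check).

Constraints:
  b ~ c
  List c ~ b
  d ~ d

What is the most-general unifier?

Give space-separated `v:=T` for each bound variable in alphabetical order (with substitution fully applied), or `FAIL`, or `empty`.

Answer: FAIL

Derivation:
step 1: unify b ~ c  [subst: {-} | 2 pending]
  bind b := c
step 2: unify List c ~ c  [subst: {b:=c} | 1 pending]
  occurs-check fail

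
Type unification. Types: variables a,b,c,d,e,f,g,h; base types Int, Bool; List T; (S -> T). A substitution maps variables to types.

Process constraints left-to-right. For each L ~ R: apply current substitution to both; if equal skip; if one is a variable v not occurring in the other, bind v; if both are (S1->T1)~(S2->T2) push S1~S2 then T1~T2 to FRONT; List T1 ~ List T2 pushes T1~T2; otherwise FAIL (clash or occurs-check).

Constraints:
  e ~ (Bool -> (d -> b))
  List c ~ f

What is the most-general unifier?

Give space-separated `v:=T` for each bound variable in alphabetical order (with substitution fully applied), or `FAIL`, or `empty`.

step 1: unify e ~ (Bool -> (d -> b))  [subst: {-} | 1 pending]
  bind e := (Bool -> (d -> b))
step 2: unify List c ~ f  [subst: {e:=(Bool -> (d -> b))} | 0 pending]
  bind f := List c

Answer: e:=(Bool -> (d -> b)) f:=List c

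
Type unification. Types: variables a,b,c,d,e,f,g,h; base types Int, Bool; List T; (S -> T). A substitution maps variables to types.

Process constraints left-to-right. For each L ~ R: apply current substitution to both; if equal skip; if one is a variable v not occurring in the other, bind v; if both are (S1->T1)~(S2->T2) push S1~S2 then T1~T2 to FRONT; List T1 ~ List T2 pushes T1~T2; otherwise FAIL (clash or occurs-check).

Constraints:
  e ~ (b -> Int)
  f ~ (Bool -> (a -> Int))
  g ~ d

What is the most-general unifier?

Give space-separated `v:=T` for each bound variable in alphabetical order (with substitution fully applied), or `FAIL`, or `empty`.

step 1: unify e ~ (b -> Int)  [subst: {-} | 2 pending]
  bind e := (b -> Int)
step 2: unify f ~ (Bool -> (a -> Int))  [subst: {e:=(b -> Int)} | 1 pending]
  bind f := (Bool -> (a -> Int))
step 3: unify g ~ d  [subst: {e:=(b -> Int), f:=(Bool -> (a -> Int))} | 0 pending]
  bind g := d

Answer: e:=(b -> Int) f:=(Bool -> (a -> Int)) g:=d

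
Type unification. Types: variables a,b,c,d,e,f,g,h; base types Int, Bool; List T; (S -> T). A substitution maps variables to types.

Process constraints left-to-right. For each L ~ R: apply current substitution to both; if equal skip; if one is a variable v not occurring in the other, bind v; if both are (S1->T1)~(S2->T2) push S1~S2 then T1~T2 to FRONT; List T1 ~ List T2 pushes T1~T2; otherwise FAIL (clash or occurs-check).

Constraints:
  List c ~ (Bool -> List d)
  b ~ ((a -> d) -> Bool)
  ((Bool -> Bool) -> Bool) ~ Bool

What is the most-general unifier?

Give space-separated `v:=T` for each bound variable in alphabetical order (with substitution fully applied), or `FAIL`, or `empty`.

Answer: FAIL

Derivation:
step 1: unify List c ~ (Bool -> List d)  [subst: {-} | 2 pending]
  clash: List c vs (Bool -> List d)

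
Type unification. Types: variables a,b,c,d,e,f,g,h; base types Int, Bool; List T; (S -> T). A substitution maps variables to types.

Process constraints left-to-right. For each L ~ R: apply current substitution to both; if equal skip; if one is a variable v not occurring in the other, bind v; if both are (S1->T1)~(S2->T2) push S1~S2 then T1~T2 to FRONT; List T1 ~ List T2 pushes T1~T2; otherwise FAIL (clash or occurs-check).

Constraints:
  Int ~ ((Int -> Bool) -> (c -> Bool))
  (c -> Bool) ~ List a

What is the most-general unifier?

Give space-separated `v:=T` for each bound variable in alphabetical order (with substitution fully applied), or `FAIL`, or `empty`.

step 1: unify Int ~ ((Int -> Bool) -> (c -> Bool))  [subst: {-} | 1 pending]
  clash: Int vs ((Int -> Bool) -> (c -> Bool))

Answer: FAIL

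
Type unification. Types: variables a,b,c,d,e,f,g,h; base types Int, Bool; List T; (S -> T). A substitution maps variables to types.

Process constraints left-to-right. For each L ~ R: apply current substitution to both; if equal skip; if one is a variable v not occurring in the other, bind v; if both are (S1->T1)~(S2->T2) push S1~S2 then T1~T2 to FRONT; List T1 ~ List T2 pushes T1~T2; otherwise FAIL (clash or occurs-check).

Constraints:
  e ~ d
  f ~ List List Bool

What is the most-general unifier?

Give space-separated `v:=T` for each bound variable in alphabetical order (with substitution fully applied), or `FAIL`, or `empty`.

Answer: e:=d f:=List List Bool

Derivation:
step 1: unify e ~ d  [subst: {-} | 1 pending]
  bind e := d
step 2: unify f ~ List List Bool  [subst: {e:=d} | 0 pending]
  bind f := List List Bool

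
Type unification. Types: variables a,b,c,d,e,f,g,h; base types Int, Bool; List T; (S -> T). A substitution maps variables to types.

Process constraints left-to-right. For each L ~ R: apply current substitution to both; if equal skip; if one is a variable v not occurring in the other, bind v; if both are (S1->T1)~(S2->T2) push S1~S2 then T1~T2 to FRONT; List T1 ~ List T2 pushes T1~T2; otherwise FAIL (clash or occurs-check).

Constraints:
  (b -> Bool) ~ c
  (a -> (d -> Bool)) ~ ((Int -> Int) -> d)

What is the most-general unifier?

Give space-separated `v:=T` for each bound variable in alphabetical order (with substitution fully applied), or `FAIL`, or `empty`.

step 1: unify (b -> Bool) ~ c  [subst: {-} | 1 pending]
  bind c := (b -> Bool)
step 2: unify (a -> (d -> Bool)) ~ ((Int -> Int) -> d)  [subst: {c:=(b -> Bool)} | 0 pending]
  -> decompose arrow: push a~(Int -> Int), (d -> Bool)~d
step 3: unify a ~ (Int -> Int)  [subst: {c:=(b -> Bool)} | 1 pending]
  bind a := (Int -> Int)
step 4: unify (d -> Bool) ~ d  [subst: {c:=(b -> Bool), a:=(Int -> Int)} | 0 pending]
  occurs-check fail

Answer: FAIL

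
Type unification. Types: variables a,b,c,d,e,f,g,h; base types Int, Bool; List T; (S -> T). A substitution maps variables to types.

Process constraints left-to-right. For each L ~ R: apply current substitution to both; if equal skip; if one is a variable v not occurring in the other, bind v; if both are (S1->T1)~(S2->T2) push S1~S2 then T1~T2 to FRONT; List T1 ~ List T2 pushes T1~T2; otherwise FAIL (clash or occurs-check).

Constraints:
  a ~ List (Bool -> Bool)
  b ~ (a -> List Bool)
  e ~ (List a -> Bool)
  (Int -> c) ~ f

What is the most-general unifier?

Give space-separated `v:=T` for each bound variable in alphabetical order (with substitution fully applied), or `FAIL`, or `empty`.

Answer: a:=List (Bool -> Bool) b:=(List (Bool -> Bool) -> List Bool) e:=(List List (Bool -> Bool) -> Bool) f:=(Int -> c)

Derivation:
step 1: unify a ~ List (Bool -> Bool)  [subst: {-} | 3 pending]
  bind a := List (Bool -> Bool)
step 2: unify b ~ (List (Bool -> Bool) -> List Bool)  [subst: {a:=List (Bool -> Bool)} | 2 pending]
  bind b := (List (Bool -> Bool) -> List Bool)
step 3: unify e ~ (List List (Bool -> Bool) -> Bool)  [subst: {a:=List (Bool -> Bool), b:=(List (Bool -> Bool) -> List Bool)} | 1 pending]
  bind e := (List List (Bool -> Bool) -> Bool)
step 4: unify (Int -> c) ~ f  [subst: {a:=List (Bool -> Bool), b:=(List (Bool -> Bool) -> List Bool), e:=(List List (Bool -> Bool) -> Bool)} | 0 pending]
  bind f := (Int -> c)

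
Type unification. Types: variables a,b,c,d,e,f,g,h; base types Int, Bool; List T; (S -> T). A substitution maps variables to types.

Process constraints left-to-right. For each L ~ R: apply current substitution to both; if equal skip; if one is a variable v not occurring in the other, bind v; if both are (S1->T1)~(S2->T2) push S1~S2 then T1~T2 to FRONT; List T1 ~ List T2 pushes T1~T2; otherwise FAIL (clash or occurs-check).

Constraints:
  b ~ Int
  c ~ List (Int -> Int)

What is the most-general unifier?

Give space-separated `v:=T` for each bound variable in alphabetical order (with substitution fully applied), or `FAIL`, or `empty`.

step 1: unify b ~ Int  [subst: {-} | 1 pending]
  bind b := Int
step 2: unify c ~ List (Int -> Int)  [subst: {b:=Int} | 0 pending]
  bind c := List (Int -> Int)

Answer: b:=Int c:=List (Int -> Int)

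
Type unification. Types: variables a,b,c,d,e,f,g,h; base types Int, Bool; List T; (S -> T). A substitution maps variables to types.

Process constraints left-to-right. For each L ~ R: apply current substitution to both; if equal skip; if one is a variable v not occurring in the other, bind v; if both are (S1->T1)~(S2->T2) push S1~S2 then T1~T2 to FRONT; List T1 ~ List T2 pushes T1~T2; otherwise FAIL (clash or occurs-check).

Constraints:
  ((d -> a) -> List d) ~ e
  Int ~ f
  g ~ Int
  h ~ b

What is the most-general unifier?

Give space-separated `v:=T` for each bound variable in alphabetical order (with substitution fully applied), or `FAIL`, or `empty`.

Answer: e:=((d -> a) -> List d) f:=Int g:=Int h:=b

Derivation:
step 1: unify ((d -> a) -> List d) ~ e  [subst: {-} | 3 pending]
  bind e := ((d -> a) -> List d)
step 2: unify Int ~ f  [subst: {e:=((d -> a) -> List d)} | 2 pending]
  bind f := Int
step 3: unify g ~ Int  [subst: {e:=((d -> a) -> List d), f:=Int} | 1 pending]
  bind g := Int
step 4: unify h ~ b  [subst: {e:=((d -> a) -> List d), f:=Int, g:=Int} | 0 pending]
  bind h := b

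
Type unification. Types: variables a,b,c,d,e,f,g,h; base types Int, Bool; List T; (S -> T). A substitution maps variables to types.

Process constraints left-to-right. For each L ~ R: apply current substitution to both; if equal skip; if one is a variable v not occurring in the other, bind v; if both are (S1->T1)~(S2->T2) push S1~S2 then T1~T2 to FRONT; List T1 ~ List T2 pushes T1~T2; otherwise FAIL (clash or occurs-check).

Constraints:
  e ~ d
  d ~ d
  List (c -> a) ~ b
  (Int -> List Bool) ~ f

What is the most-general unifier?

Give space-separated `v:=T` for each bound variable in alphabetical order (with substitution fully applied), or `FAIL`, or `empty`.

step 1: unify e ~ d  [subst: {-} | 3 pending]
  bind e := d
step 2: unify d ~ d  [subst: {e:=d} | 2 pending]
  -> identical, skip
step 3: unify List (c -> a) ~ b  [subst: {e:=d} | 1 pending]
  bind b := List (c -> a)
step 4: unify (Int -> List Bool) ~ f  [subst: {e:=d, b:=List (c -> a)} | 0 pending]
  bind f := (Int -> List Bool)

Answer: b:=List (c -> a) e:=d f:=(Int -> List Bool)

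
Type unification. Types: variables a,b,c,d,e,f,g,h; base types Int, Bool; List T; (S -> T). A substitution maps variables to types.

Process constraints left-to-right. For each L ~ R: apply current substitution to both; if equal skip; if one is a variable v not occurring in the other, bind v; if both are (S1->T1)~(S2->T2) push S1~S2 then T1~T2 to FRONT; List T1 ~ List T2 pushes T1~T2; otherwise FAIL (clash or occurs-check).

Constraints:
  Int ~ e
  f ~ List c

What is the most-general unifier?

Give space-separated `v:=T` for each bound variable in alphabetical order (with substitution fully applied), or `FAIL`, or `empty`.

Answer: e:=Int f:=List c

Derivation:
step 1: unify Int ~ e  [subst: {-} | 1 pending]
  bind e := Int
step 2: unify f ~ List c  [subst: {e:=Int} | 0 pending]
  bind f := List c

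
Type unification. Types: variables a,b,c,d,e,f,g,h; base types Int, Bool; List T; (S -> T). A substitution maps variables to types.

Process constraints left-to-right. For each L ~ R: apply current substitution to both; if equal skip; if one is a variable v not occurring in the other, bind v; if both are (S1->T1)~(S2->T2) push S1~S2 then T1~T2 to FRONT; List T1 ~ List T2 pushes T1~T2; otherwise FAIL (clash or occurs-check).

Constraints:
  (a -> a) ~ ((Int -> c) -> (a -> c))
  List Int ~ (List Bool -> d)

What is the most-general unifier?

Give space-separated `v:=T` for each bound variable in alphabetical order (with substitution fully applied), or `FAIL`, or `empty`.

step 1: unify (a -> a) ~ ((Int -> c) -> (a -> c))  [subst: {-} | 1 pending]
  -> decompose arrow: push a~(Int -> c), a~(a -> c)
step 2: unify a ~ (Int -> c)  [subst: {-} | 2 pending]
  bind a := (Int -> c)
step 3: unify (Int -> c) ~ ((Int -> c) -> c)  [subst: {a:=(Int -> c)} | 1 pending]
  -> decompose arrow: push Int~(Int -> c), c~c
step 4: unify Int ~ (Int -> c)  [subst: {a:=(Int -> c)} | 2 pending]
  clash: Int vs (Int -> c)

Answer: FAIL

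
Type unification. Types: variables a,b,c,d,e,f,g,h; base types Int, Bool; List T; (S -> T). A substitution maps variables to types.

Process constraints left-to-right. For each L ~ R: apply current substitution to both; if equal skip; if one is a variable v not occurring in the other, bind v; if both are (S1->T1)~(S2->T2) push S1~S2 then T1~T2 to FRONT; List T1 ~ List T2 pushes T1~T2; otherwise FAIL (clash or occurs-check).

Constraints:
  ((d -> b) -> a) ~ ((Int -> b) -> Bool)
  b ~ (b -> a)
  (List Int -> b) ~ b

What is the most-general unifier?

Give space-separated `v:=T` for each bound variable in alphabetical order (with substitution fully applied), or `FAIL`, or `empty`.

step 1: unify ((d -> b) -> a) ~ ((Int -> b) -> Bool)  [subst: {-} | 2 pending]
  -> decompose arrow: push (d -> b)~(Int -> b), a~Bool
step 2: unify (d -> b) ~ (Int -> b)  [subst: {-} | 3 pending]
  -> decompose arrow: push d~Int, b~b
step 3: unify d ~ Int  [subst: {-} | 4 pending]
  bind d := Int
step 4: unify b ~ b  [subst: {d:=Int} | 3 pending]
  -> identical, skip
step 5: unify a ~ Bool  [subst: {d:=Int} | 2 pending]
  bind a := Bool
step 6: unify b ~ (b -> Bool)  [subst: {d:=Int, a:=Bool} | 1 pending]
  occurs-check fail: b in (b -> Bool)

Answer: FAIL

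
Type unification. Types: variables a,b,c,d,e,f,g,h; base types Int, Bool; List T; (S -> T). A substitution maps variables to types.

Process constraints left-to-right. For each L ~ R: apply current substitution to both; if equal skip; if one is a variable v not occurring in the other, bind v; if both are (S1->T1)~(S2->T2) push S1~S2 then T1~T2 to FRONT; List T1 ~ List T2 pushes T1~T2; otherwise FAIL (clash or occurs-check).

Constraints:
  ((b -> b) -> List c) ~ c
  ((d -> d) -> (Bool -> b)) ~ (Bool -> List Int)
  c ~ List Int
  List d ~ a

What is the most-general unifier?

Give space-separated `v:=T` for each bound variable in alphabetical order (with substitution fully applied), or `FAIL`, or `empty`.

step 1: unify ((b -> b) -> List c) ~ c  [subst: {-} | 3 pending]
  occurs-check fail

Answer: FAIL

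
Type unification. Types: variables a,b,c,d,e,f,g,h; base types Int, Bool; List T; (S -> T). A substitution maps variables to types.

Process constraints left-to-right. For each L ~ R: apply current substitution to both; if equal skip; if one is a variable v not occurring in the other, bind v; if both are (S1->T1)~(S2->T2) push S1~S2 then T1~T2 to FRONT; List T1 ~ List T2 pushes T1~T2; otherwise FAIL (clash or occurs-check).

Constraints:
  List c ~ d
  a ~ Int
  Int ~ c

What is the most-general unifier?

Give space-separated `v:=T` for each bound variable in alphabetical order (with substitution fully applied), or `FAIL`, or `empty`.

step 1: unify List c ~ d  [subst: {-} | 2 pending]
  bind d := List c
step 2: unify a ~ Int  [subst: {d:=List c} | 1 pending]
  bind a := Int
step 3: unify Int ~ c  [subst: {d:=List c, a:=Int} | 0 pending]
  bind c := Int

Answer: a:=Int c:=Int d:=List Int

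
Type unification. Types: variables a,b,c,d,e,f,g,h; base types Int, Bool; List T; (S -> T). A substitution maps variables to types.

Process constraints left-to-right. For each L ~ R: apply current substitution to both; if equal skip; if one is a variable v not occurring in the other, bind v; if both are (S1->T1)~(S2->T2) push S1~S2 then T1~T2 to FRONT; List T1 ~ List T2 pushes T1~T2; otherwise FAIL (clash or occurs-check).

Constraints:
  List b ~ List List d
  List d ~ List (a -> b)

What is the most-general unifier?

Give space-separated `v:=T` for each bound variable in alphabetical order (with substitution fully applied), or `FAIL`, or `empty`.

step 1: unify List b ~ List List d  [subst: {-} | 1 pending]
  -> decompose List: push b~List d
step 2: unify b ~ List d  [subst: {-} | 1 pending]
  bind b := List d
step 3: unify List d ~ List (a -> List d)  [subst: {b:=List d} | 0 pending]
  -> decompose List: push d~(a -> List d)
step 4: unify d ~ (a -> List d)  [subst: {b:=List d} | 0 pending]
  occurs-check fail: d in (a -> List d)

Answer: FAIL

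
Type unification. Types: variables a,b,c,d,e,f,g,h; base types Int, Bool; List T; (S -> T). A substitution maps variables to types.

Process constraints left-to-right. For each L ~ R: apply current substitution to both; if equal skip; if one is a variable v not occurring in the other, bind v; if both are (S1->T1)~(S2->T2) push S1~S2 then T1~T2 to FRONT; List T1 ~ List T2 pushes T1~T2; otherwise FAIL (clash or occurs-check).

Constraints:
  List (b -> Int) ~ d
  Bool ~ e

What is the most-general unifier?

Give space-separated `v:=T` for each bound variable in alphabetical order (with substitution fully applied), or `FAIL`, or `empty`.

step 1: unify List (b -> Int) ~ d  [subst: {-} | 1 pending]
  bind d := List (b -> Int)
step 2: unify Bool ~ e  [subst: {d:=List (b -> Int)} | 0 pending]
  bind e := Bool

Answer: d:=List (b -> Int) e:=Bool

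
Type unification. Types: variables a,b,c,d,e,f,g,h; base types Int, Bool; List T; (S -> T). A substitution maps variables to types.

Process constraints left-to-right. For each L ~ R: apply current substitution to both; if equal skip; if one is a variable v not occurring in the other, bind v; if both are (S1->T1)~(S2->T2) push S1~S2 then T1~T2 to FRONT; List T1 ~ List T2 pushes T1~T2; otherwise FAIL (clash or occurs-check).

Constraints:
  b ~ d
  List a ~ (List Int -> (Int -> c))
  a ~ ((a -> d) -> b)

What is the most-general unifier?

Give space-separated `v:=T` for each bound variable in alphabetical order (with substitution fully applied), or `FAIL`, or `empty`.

Answer: FAIL

Derivation:
step 1: unify b ~ d  [subst: {-} | 2 pending]
  bind b := d
step 2: unify List a ~ (List Int -> (Int -> c))  [subst: {b:=d} | 1 pending]
  clash: List a vs (List Int -> (Int -> c))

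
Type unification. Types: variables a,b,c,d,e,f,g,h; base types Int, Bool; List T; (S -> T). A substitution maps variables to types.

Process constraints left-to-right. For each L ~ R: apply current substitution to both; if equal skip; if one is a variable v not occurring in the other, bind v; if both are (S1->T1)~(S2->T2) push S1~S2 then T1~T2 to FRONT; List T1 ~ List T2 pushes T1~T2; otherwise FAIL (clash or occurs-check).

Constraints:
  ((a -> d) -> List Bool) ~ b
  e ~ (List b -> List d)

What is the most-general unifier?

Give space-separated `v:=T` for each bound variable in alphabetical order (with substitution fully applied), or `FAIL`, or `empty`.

step 1: unify ((a -> d) -> List Bool) ~ b  [subst: {-} | 1 pending]
  bind b := ((a -> d) -> List Bool)
step 2: unify e ~ (List ((a -> d) -> List Bool) -> List d)  [subst: {b:=((a -> d) -> List Bool)} | 0 pending]
  bind e := (List ((a -> d) -> List Bool) -> List d)

Answer: b:=((a -> d) -> List Bool) e:=(List ((a -> d) -> List Bool) -> List d)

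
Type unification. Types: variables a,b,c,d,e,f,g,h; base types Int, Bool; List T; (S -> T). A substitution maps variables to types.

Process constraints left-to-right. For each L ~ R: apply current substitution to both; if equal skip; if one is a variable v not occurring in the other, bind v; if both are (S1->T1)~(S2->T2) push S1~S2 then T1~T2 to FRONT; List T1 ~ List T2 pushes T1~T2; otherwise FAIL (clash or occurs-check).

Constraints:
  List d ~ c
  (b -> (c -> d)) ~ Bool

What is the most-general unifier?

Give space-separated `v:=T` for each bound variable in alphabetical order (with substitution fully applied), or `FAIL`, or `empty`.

step 1: unify List d ~ c  [subst: {-} | 1 pending]
  bind c := List d
step 2: unify (b -> (List d -> d)) ~ Bool  [subst: {c:=List d} | 0 pending]
  clash: (b -> (List d -> d)) vs Bool

Answer: FAIL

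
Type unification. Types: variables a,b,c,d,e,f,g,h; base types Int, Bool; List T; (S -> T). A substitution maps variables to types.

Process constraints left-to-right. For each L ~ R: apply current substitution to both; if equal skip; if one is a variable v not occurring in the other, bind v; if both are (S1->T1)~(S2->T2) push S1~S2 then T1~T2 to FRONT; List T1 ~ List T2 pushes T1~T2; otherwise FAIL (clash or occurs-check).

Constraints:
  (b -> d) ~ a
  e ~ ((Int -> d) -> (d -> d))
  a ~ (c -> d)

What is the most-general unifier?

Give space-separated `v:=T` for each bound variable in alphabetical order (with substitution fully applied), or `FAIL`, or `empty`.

Answer: a:=(c -> d) b:=c e:=((Int -> d) -> (d -> d))

Derivation:
step 1: unify (b -> d) ~ a  [subst: {-} | 2 pending]
  bind a := (b -> d)
step 2: unify e ~ ((Int -> d) -> (d -> d))  [subst: {a:=(b -> d)} | 1 pending]
  bind e := ((Int -> d) -> (d -> d))
step 3: unify (b -> d) ~ (c -> d)  [subst: {a:=(b -> d), e:=((Int -> d) -> (d -> d))} | 0 pending]
  -> decompose arrow: push b~c, d~d
step 4: unify b ~ c  [subst: {a:=(b -> d), e:=((Int -> d) -> (d -> d))} | 1 pending]
  bind b := c
step 5: unify d ~ d  [subst: {a:=(b -> d), e:=((Int -> d) -> (d -> d)), b:=c} | 0 pending]
  -> identical, skip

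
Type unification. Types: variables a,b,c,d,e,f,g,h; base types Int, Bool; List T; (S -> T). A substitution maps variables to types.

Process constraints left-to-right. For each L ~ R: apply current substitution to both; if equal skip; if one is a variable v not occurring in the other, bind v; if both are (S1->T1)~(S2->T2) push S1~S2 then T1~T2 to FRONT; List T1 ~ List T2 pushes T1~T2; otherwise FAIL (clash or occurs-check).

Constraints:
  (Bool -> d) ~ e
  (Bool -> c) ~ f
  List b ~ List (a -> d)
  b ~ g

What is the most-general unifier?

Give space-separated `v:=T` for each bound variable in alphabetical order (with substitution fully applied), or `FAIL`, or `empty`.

step 1: unify (Bool -> d) ~ e  [subst: {-} | 3 pending]
  bind e := (Bool -> d)
step 2: unify (Bool -> c) ~ f  [subst: {e:=(Bool -> d)} | 2 pending]
  bind f := (Bool -> c)
step 3: unify List b ~ List (a -> d)  [subst: {e:=(Bool -> d), f:=(Bool -> c)} | 1 pending]
  -> decompose List: push b~(a -> d)
step 4: unify b ~ (a -> d)  [subst: {e:=(Bool -> d), f:=(Bool -> c)} | 1 pending]
  bind b := (a -> d)
step 5: unify (a -> d) ~ g  [subst: {e:=(Bool -> d), f:=(Bool -> c), b:=(a -> d)} | 0 pending]
  bind g := (a -> d)

Answer: b:=(a -> d) e:=(Bool -> d) f:=(Bool -> c) g:=(a -> d)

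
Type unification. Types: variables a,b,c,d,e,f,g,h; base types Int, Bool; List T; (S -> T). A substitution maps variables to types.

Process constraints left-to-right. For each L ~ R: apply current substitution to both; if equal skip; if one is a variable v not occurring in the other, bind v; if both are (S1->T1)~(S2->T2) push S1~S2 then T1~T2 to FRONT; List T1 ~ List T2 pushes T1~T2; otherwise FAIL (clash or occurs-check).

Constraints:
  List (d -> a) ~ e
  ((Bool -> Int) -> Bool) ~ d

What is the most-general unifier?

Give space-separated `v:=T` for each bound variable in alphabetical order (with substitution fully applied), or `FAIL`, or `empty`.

step 1: unify List (d -> a) ~ e  [subst: {-} | 1 pending]
  bind e := List (d -> a)
step 2: unify ((Bool -> Int) -> Bool) ~ d  [subst: {e:=List (d -> a)} | 0 pending]
  bind d := ((Bool -> Int) -> Bool)

Answer: d:=((Bool -> Int) -> Bool) e:=List (((Bool -> Int) -> Bool) -> a)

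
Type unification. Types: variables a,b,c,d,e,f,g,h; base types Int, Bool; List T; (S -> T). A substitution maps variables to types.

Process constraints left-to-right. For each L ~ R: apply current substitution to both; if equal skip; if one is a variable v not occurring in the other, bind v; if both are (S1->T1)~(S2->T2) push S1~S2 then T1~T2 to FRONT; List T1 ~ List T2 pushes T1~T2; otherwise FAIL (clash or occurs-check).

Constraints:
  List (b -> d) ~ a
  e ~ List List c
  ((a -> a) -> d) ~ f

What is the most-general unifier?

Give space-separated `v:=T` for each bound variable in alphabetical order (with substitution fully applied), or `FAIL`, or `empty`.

step 1: unify List (b -> d) ~ a  [subst: {-} | 2 pending]
  bind a := List (b -> d)
step 2: unify e ~ List List c  [subst: {a:=List (b -> d)} | 1 pending]
  bind e := List List c
step 3: unify ((List (b -> d) -> List (b -> d)) -> d) ~ f  [subst: {a:=List (b -> d), e:=List List c} | 0 pending]
  bind f := ((List (b -> d) -> List (b -> d)) -> d)

Answer: a:=List (b -> d) e:=List List c f:=((List (b -> d) -> List (b -> d)) -> d)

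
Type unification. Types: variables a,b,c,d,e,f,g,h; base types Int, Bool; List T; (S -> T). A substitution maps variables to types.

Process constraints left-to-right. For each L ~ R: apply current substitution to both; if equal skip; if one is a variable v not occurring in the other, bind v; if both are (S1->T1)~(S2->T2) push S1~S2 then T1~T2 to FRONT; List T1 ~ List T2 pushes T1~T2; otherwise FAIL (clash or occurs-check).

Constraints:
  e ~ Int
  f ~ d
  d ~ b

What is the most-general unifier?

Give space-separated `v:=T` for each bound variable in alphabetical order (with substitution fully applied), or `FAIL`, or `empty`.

step 1: unify e ~ Int  [subst: {-} | 2 pending]
  bind e := Int
step 2: unify f ~ d  [subst: {e:=Int} | 1 pending]
  bind f := d
step 3: unify d ~ b  [subst: {e:=Int, f:=d} | 0 pending]
  bind d := b

Answer: d:=b e:=Int f:=b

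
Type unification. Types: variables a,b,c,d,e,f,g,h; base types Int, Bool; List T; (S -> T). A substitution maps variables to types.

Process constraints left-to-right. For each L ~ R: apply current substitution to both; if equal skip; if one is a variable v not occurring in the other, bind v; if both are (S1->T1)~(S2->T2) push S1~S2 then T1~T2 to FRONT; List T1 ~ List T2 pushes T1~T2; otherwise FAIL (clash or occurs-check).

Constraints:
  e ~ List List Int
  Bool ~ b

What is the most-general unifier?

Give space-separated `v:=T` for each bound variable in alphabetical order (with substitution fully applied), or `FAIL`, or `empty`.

step 1: unify e ~ List List Int  [subst: {-} | 1 pending]
  bind e := List List Int
step 2: unify Bool ~ b  [subst: {e:=List List Int} | 0 pending]
  bind b := Bool

Answer: b:=Bool e:=List List Int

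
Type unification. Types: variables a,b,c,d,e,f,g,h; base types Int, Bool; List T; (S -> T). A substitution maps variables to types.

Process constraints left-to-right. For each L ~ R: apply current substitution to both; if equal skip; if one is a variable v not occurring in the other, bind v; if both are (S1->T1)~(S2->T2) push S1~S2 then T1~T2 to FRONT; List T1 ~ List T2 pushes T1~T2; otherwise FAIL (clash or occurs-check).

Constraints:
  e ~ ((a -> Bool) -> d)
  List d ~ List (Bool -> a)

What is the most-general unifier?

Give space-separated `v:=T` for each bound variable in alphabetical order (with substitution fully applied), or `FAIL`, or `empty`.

Answer: d:=(Bool -> a) e:=((a -> Bool) -> (Bool -> a))

Derivation:
step 1: unify e ~ ((a -> Bool) -> d)  [subst: {-} | 1 pending]
  bind e := ((a -> Bool) -> d)
step 2: unify List d ~ List (Bool -> a)  [subst: {e:=((a -> Bool) -> d)} | 0 pending]
  -> decompose List: push d~(Bool -> a)
step 3: unify d ~ (Bool -> a)  [subst: {e:=((a -> Bool) -> d)} | 0 pending]
  bind d := (Bool -> a)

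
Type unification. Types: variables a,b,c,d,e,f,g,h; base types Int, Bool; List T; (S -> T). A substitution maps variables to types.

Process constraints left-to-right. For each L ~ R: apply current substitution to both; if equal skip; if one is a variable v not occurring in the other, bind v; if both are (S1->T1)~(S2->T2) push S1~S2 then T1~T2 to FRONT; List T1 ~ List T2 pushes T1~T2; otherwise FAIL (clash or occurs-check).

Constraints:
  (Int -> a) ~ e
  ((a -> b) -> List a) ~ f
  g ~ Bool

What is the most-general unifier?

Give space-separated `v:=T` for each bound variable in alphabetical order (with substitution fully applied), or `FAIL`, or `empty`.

step 1: unify (Int -> a) ~ e  [subst: {-} | 2 pending]
  bind e := (Int -> a)
step 2: unify ((a -> b) -> List a) ~ f  [subst: {e:=(Int -> a)} | 1 pending]
  bind f := ((a -> b) -> List a)
step 3: unify g ~ Bool  [subst: {e:=(Int -> a), f:=((a -> b) -> List a)} | 0 pending]
  bind g := Bool

Answer: e:=(Int -> a) f:=((a -> b) -> List a) g:=Bool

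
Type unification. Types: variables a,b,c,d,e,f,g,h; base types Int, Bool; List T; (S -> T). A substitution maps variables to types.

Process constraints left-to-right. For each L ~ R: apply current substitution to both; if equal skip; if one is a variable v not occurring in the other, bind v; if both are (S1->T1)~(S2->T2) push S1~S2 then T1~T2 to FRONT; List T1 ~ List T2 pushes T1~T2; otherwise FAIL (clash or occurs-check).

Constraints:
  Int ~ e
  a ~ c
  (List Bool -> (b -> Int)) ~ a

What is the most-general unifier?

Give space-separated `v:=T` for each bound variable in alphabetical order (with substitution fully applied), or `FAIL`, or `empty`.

Answer: a:=(List Bool -> (b -> Int)) c:=(List Bool -> (b -> Int)) e:=Int

Derivation:
step 1: unify Int ~ e  [subst: {-} | 2 pending]
  bind e := Int
step 2: unify a ~ c  [subst: {e:=Int} | 1 pending]
  bind a := c
step 3: unify (List Bool -> (b -> Int)) ~ c  [subst: {e:=Int, a:=c} | 0 pending]
  bind c := (List Bool -> (b -> Int))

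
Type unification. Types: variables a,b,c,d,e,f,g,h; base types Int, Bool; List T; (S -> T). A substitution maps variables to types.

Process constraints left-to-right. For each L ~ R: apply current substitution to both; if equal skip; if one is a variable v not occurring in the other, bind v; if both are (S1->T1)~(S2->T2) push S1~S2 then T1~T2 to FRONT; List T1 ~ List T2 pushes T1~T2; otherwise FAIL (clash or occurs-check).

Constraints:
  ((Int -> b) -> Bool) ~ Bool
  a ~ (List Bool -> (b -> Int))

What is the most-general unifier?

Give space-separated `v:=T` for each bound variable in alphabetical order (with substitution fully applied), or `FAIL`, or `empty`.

step 1: unify ((Int -> b) -> Bool) ~ Bool  [subst: {-} | 1 pending]
  clash: ((Int -> b) -> Bool) vs Bool

Answer: FAIL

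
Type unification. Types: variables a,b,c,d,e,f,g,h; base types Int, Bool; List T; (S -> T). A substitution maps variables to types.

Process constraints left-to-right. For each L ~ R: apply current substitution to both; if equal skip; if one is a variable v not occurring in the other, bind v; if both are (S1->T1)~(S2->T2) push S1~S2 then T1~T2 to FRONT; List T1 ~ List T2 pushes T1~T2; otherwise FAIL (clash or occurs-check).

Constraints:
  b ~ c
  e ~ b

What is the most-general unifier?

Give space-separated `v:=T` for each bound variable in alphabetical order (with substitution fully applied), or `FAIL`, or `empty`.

Answer: b:=c e:=c

Derivation:
step 1: unify b ~ c  [subst: {-} | 1 pending]
  bind b := c
step 2: unify e ~ c  [subst: {b:=c} | 0 pending]
  bind e := c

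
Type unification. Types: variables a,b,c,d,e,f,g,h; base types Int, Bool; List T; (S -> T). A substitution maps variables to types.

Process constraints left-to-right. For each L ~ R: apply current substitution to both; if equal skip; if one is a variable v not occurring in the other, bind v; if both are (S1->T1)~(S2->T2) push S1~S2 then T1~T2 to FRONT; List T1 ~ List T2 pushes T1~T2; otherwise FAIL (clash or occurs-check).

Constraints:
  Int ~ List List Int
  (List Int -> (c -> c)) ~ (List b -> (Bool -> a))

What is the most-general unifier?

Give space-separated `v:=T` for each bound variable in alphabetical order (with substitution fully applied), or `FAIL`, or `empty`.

Answer: FAIL

Derivation:
step 1: unify Int ~ List List Int  [subst: {-} | 1 pending]
  clash: Int vs List List Int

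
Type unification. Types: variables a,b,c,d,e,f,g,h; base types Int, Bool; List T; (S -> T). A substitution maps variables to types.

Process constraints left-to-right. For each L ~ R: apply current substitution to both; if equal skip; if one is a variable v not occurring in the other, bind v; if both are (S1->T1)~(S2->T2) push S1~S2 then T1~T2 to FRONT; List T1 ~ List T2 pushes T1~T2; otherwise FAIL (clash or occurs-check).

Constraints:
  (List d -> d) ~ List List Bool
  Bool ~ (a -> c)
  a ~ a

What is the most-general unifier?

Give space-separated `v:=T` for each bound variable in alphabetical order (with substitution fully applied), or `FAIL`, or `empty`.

Answer: FAIL

Derivation:
step 1: unify (List d -> d) ~ List List Bool  [subst: {-} | 2 pending]
  clash: (List d -> d) vs List List Bool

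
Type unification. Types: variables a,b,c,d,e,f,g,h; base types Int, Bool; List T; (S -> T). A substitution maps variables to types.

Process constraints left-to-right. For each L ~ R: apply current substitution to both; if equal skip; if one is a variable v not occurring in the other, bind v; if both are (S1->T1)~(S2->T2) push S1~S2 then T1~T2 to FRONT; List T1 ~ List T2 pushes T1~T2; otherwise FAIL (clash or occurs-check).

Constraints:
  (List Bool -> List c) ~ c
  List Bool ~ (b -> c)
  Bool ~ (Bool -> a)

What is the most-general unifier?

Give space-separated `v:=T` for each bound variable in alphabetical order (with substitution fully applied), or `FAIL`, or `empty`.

Answer: FAIL

Derivation:
step 1: unify (List Bool -> List c) ~ c  [subst: {-} | 2 pending]
  occurs-check fail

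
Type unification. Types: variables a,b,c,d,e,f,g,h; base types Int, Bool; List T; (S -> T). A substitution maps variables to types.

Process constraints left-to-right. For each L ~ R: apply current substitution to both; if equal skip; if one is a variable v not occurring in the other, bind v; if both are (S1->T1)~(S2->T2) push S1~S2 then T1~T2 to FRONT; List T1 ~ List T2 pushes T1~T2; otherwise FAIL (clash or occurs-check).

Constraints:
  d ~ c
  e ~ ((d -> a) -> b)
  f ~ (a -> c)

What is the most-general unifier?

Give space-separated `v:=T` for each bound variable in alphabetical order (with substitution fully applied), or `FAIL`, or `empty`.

Answer: d:=c e:=((c -> a) -> b) f:=(a -> c)

Derivation:
step 1: unify d ~ c  [subst: {-} | 2 pending]
  bind d := c
step 2: unify e ~ ((c -> a) -> b)  [subst: {d:=c} | 1 pending]
  bind e := ((c -> a) -> b)
step 3: unify f ~ (a -> c)  [subst: {d:=c, e:=((c -> a) -> b)} | 0 pending]
  bind f := (a -> c)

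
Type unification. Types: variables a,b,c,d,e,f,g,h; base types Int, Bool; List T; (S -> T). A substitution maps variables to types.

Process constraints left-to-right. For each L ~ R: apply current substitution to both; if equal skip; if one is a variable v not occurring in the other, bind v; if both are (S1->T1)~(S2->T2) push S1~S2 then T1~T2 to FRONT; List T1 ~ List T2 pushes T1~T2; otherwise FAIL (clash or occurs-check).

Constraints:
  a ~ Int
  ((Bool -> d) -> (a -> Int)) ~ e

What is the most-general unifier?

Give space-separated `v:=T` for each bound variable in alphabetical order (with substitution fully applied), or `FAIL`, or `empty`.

step 1: unify a ~ Int  [subst: {-} | 1 pending]
  bind a := Int
step 2: unify ((Bool -> d) -> (Int -> Int)) ~ e  [subst: {a:=Int} | 0 pending]
  bind e := ((Bool -> d) -> (Int -> Int))

Answer: a:=Int e:=((Bool -> d) -> (Int -> Int))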